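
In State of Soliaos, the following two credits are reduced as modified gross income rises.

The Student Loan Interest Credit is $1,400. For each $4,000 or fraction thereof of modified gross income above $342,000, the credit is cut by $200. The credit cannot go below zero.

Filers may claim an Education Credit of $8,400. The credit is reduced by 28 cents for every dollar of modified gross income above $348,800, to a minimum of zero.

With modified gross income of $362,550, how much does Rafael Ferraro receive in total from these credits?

Student Loan Interest Credit: income exceeds $342,000 by $20,550, which is 6 full-or-partial $4,000 increments; reduction = 6 × $200 = $1,200, leaving $200.
Education Credit: 28% of the $13,750 excess over $348,800 is $3,850; credit = $8,400 − $3,850 = $4,550.
Total: $200 + $4,550 = $4,750.

$4,750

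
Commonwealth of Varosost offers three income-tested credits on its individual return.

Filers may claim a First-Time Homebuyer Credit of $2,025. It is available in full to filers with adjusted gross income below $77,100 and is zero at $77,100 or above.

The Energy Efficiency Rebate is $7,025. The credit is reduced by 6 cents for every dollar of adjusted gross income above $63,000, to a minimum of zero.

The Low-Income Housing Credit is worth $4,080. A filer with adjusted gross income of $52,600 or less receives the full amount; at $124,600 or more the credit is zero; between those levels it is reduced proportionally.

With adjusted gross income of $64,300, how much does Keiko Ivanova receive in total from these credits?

$12,389

First-Time Homebuyer Credit: $64,300 is below the $77,100 cutoff, so the full $2,025 applies.
Energy Efficiency Rebate: 6% of the $1,300 excess over $63,000 is $78; credit = $7,025 − $78 = $6,947.
Low-Income Housing Credit: $64,300 is $11,700 into a $72,000 phase-out range, leaving 60,300/72,000 of the credit: $4,080 × 60,300/72,000 = $3,417.
Total: $2,025 + $6,947 + $3,417 = $12,389.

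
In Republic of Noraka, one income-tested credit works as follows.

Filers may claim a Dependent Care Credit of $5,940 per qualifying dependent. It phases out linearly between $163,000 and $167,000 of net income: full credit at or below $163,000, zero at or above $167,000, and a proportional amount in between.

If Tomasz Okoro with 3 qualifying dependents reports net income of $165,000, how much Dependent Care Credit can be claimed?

$8,910

Dependent Care Credit: base = 3 × $5,940 = $17,820. $165,000 is $2,000 into a $4,000 phase-out range, leaving 2,000/4,000 of the credit: $17,820 × 2,000/4,000 = $8,910.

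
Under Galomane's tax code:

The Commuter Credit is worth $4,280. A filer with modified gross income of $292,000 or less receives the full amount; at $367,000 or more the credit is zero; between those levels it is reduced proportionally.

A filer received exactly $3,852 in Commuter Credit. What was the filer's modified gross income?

$299,500

$3,852 is 3,852/4,280 of the full $4,280, so 428/4,280 of the $75,000 range has been used: income = $292,000 + $75,000 × 428/4,280 = $299,500.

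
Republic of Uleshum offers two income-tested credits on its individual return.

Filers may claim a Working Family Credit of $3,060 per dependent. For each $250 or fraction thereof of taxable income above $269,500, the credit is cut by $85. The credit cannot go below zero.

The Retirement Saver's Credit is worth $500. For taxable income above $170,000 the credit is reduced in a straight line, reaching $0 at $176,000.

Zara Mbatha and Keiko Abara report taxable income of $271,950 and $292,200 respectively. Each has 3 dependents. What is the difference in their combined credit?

$6,885

Zara ($271,950): Working Family Credit: base = 3 × $3,060 = $9,180. income exceeds $269,500 by $2,450, which is 10 full-or-partial $250 increments; reduction = 10 × $85 = $850, leaving $8,330. Retirement Saver's Credit: $271,950 is at or above $176,000, so the credit is $0. total $8,330 + $0 = $8,330
Keiko ($292,200): Working Family Credit: base = 3 × $3,060 = $9,180. income exceeds $269,500 by $22,700, which is 91 full-or-partial $250 increments; reduction = 91 × $85 = $7,735, leaving $1,445. Retirement Saver's Credit: $292,200 is at or above $176,000, so the credit is $0. total $1,445 + $0 = $1,445
Difference: |$8,330 − $1,445| = $6,885.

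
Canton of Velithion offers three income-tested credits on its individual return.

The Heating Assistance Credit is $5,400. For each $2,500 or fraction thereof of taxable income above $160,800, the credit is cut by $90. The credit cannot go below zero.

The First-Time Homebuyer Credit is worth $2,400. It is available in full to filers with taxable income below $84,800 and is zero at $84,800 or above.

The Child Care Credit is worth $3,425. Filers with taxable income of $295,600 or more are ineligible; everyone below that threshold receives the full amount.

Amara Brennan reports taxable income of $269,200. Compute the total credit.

$4,865

Heating Assistance Credit: income exceeds $160,800 by $108,400, which is 44 full-or-partial $2,500 increments; reduction = 44 × $90 = $3,960, leaving $1,440.
First-Time Homebuyer Credit: $269,200 meets or exceeds the $84,800 cutoff, so the credit is $0.
Child Care Credit: $269,200 is below the $295,600 cutoff, so the full $3,425 applies.
Total: $1,440 + $0 + $3,425 = $4,865.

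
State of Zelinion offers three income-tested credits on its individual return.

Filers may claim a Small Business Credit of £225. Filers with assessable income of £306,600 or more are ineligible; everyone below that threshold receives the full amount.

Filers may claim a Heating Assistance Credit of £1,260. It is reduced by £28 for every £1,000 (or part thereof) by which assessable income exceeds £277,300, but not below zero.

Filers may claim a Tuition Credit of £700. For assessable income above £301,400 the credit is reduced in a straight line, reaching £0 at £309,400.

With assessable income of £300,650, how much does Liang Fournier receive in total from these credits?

Small Business Credit: £300,650 is below the £306,600 cutoff, so the full £225 applies.
Heating Assistance Credit: income exceeds £277,300 by £23,350, which is 24 full-or-partial £1,000 increments; reduction = 24 × £28 = £672, leaving £588.
Tuition Credit: £300,650 is at or below the £301,400 threshold, so the full £700 applies.
Total: £225 + £588 + £700 = £1,513.

£1,513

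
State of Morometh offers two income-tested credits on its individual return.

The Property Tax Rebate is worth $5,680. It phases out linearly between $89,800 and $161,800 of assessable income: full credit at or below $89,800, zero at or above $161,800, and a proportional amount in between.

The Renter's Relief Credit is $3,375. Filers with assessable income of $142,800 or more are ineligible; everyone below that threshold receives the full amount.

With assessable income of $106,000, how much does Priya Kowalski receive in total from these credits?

Property Tax Rebate: $106,000 is $16,200 into a $72,000 phase-out range, leaving 55,800/72,000 of the credit: $5,680 × 55,800/72,000 = $4,402.
Renter's Relief Credit: $106,000 is below the $142,800 cutoff, so the full $3,375 applies.
Total: $4,402 + $3,375 = $7,777.

$7,777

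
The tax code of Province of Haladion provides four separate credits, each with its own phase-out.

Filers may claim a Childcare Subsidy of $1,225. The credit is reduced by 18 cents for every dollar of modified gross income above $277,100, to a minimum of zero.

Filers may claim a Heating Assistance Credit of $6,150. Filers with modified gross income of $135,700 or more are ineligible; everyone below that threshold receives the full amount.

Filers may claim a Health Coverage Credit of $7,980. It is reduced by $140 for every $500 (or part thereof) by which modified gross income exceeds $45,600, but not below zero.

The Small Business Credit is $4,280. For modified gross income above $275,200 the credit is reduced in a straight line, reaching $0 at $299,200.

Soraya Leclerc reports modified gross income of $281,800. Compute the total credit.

Childcare Subsidy: 18% of the $4,700 excess over $277,100 is $846; credit = $1,225 − $846 = $379.
Heating Assistance Credit: $281,800 meets or exceeds the $135,700 cutoff, so the credit is $0.
Health Coverage Credit: income exceeds $45,600 by $236,200 → 473 increments × $140 = $66,220 ≥ base, so the credit is $0.
Small Business Credit: $281,800 is $6,600 into a $24,000 phase-out range, leaving 17,400/24,000 of the credit: $4,280 × 17,400/24,000 = $3,103.
Total: $379 + $0 + $0 + $3,103 = $3,482.

$3,482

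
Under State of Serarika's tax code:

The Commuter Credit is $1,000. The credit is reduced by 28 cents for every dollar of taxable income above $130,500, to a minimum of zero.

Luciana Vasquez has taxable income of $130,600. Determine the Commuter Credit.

$972

Commuter Credit: 28% of the $100 excess over $130,500 is $28; credit = $1,000 − $28 = $972.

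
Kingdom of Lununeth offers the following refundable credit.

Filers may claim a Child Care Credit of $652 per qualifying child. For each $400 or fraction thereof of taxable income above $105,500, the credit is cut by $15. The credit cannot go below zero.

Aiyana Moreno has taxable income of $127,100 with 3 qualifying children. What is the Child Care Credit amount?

Child Care Credit: base = 3 × $652 = $1,956. income exceeds $105,500 by $21,600, which is 54 full-or-partial $400 increments; reduction = 54 × $15 = $810, leaving $1,146.

$1,146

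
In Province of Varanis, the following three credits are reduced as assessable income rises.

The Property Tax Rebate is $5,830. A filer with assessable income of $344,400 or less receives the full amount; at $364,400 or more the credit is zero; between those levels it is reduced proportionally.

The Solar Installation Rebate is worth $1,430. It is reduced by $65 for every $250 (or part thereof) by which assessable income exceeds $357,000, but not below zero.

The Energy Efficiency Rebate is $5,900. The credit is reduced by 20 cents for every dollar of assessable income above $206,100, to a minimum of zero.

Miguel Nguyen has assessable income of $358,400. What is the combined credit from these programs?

Property Tax Rebate: $358,400 is $14,000 into a $20,000 phase-out range, leaving 6,000/20,000 of the credit: $5,830 × 6,000/20,000 = $1,749.
Solar Installation Rebate: income exceeds $357,000 by $1,400, which is 6 full-or-partial $250 increments; reduction = 6 × $65 = $390, leaving $1,040.
Energy Efficiency Rebate: 20% of the $152,300 excess over $206,100 is $30,460 ≥ base, so the credit is $0.
Total: $1,749 + $1,040 + $0 = $2,789.

$2,789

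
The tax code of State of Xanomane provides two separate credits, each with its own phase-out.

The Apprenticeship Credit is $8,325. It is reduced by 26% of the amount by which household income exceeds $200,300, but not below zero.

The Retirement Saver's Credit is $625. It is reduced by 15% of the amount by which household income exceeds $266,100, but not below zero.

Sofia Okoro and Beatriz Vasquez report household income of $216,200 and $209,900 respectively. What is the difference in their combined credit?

Sofia ($216,200): Apprenticeship Credit: 26% of the $15,900 excess over $200,300 is $4,134; credit = $8,325 − $4,134 = $4,191. Retirement Saver's Credit: $216,200 is at or below the $266,100 threshold, so the full $625 applies. total $4,191 + $625 = $4,816
Beatriz ($209,900): Apprenticeship Credit: 26% of the $9,600 excess over $200,300 is $2,496; credit = $8,325 − $2,496 = $5,829. Retirement Saver's Credit: $209,900 is at or below the $266,100 threshold, so the full $625 applies. total $5,829 + $625 = $6,454
Difference: |$4,816 − $6,454| = $1,638.

$1,638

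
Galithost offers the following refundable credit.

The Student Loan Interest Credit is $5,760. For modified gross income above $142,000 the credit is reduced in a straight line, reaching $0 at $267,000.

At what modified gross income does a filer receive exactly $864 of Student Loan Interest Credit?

$248,250

$864 is 864/5,760 of the full $5,760, so 4,896/5,760 of the $125,000 range has been used: income = $142,000 + $125,000 × 4,896/5,760 = $248,250.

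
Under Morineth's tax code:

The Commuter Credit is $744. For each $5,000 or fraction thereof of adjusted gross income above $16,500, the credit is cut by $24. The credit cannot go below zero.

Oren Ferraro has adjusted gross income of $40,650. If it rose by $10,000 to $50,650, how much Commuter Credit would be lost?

At $40,650 — income exceeds $16,500 by $24,150, which is 5 full-or-partial $5,000 increments; reduction = 5 × $24 = $120, leaving $624.
At $50,650 — income exceeds $16,500 by $34,150, which is 7 full-or-partial $5,000 increments; reduction = 7 × $24 = $168, leaving $576.
Lost: $624 − $576 = $48.

$48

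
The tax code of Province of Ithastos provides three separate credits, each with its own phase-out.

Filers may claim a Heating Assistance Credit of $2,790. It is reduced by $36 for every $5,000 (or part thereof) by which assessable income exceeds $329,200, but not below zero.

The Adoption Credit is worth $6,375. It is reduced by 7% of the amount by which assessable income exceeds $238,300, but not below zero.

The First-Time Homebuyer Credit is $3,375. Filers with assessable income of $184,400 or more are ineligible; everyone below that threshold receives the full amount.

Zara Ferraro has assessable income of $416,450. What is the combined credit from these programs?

$2,142

Heating Assistance Credit: income exceeds $329,200 by $87,250, which is 18 full-or-partial $5,000 increments; reduction = 18 × $36 = $648, leaving $2,142.
Adoption Credit: 7% of the $178,150 excess over $238,300 is $12,470.50 ≥ base, so the credit is $0.
First-Time Homebuyer Credit: $416,450 meets or exceeds the $184,400 cutoff, so the credit is $0.
Total: $2,142 + $0 + $0 = $2,142.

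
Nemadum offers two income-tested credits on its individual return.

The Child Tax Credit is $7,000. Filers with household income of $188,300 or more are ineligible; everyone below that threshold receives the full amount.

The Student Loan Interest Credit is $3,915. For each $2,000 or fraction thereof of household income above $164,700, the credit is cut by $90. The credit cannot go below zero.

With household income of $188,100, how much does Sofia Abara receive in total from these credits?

Child Tax Credit: $188,100 is below the $188,300 cutoff, so the full $7,000 applies.
Student Loan Interest Credit: income exceeds $164,700 by $23,400, which is 12 full-or-partial $2,000 increments; reduction = 12 × $90 = $1,080, leaving $2,835.
Total: $7,000 + $2,835 = $9,835.

$9,835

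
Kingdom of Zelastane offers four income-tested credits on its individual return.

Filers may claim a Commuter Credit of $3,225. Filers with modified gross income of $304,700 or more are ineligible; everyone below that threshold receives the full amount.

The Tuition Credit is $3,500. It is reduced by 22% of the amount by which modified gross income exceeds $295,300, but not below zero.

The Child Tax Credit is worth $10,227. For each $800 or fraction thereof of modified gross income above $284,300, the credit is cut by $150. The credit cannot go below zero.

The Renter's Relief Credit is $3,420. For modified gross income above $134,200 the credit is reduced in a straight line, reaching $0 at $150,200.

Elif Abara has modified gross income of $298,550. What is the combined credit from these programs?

$13,537

Commuter Credit: $298,550 is below the $304,700 cutoff, so the full $3,225 applies.
Tuition Credit: 22% of the $3,250 excess over $295,300 is $715; credit = $3,500 − $715 = $2,785.
Child Tax Credit: income exceeds $284,300 by $14,250, which is 18 full-or-partial $800 increments; reduction = 18 × $150 = $2,700, leaving $7,527.
Renter's Relief Credit: $298,550 is at or above $150,200, so the credit is $0.
Total: $3,225 + $2,785 + $7,527 + $0 = $13,537.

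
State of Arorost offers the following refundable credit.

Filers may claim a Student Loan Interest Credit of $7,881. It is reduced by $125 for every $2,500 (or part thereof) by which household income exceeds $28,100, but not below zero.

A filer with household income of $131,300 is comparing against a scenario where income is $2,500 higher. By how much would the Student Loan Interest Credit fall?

At $131,300 — income exceeds $28,100 by $103,200, which is 42 full-or-partial $2,500 increments; reduction = 42 × $125 = $5,250, leaving $2,631.
At $133,800 — income exceeds $28,100 by $105,700, which is 43 full-or-partial $2,500 increments; reduction = 43 × $125 = $5,375, leaving $2,506.
Lost: $2,631 − $2,506 = $125.

$125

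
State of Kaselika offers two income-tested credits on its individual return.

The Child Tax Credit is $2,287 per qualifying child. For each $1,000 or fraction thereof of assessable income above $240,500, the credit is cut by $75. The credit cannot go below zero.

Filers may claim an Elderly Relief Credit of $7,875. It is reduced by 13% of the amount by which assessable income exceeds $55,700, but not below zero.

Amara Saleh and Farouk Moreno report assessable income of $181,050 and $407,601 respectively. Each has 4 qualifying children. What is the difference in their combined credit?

$9,148

Amara ($181,050): Child Tax Credit: base = 4 × $2,287 = $9,148. $181,050 is at or below the $240,500 threshold, so the full $9,148 applies. Elderly Relief Credit: 13% of the $125,350 excess over $55,700 is $16,295.50 ≥ base, so the credit is $0. total $9,148 + $0 = $9,148
Farouk ($407,601): Child Tax Credit: base = 4 × $2,287 = $9,148. income exceeds $240,500 by $167,101 → 168 increments × $75 = $12,600 ≥ base, so the credit is $0. Elderly Relief Credit: 13% of the $351,901 excess over $55,700 is $45,747.13 ≥ base, so the credit is $0. total $0 + $0 = $0
Difference: |$9,148 − $0| = $9,148.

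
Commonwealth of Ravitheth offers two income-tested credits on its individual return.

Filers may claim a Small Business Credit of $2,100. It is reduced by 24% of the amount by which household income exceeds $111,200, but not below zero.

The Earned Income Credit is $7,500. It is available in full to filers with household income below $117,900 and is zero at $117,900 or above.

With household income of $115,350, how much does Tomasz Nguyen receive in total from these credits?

Small Business Credit: 24% of the $4,150 excess over $111,200 is $996; credit = $2,100 − $996 = $1,104.
Earned Income Credit: $115,350 is below the $117,900 cutoff, so the full $7,500 applies.
Total: $1,104 + $7,500 = $8,604.

$8,604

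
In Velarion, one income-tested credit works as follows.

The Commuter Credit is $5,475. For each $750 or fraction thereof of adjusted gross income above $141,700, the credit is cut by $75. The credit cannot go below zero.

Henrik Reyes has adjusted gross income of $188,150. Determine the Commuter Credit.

$825

Commuter Credit: income exceeds $141,700 by $46,450, which is 62 full-or-partial $750 increments; reduction = 62 × $75 = $4,650, leaving $825.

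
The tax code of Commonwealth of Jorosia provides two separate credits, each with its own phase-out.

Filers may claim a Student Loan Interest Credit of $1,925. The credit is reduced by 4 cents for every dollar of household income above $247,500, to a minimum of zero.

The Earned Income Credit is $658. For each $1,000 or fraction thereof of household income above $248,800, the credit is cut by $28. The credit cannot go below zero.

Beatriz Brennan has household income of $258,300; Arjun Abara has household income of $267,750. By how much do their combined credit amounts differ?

Beatriz ($258,300): Student Loan Interest Credit: 4% of the $10,800 excess over $247,500 is $432; credit = $1,925 − $432 = $1,493. Earned Income Credit: income exceeds $248,800 by $9,500, which is 10 full-or-partial $1,000 increments; reduction = 10 × $28 = $280, leaving $378. total $1,493 + $378 = $1,871
Arjun ($267,750): Student Loan Interest Credit: 4% of the $20,250 excess over $247,500 is $810; credit = $1,925 − $810 = $1,115. Earned Income Credit: income exceeds $248,800 by $18,950, which is 19 full-or-partial $1,000 increments; reduction = 19 × $28 = $532, leaving $126. total $1,115 + $126 = $1,241
Difference: |$1,871 − $1,241| = $630.

$630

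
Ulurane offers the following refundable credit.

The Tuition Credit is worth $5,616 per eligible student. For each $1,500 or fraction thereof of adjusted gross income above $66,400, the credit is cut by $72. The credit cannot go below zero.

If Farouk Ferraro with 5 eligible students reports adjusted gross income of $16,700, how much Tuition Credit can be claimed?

$28,080

Tuition Credit: base = 5 × $5,616 = $28,080. $16,700 is at or below the $66,400 threshold, so the full $28,080 applies.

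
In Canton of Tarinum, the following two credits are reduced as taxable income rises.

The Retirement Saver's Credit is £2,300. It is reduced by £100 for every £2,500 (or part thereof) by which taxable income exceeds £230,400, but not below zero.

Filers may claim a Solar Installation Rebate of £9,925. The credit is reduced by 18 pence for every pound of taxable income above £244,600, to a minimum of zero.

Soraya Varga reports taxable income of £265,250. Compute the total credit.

£7,108

Retirement Saver's Credit: income exceeds £230,400 by £34,850, which is 14 full-or-partial £2,500 increments; reduction = 14 × £100 = £1,400, leaving £900.
Solar Installation Rebate: 18% of the £20,650 excess over £244,600 is £3,717; credit = £9,925 − £3,717 = £6,208.
Total: £900 + £6,208 = £7,108.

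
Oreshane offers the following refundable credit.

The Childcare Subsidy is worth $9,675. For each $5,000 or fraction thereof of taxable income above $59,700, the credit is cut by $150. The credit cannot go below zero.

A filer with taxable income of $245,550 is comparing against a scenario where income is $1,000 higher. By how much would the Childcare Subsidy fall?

$0

At $245,550 — income exceeds $59,700 by $185,850, which is 38 full-or-partial $5,000 increments; reduction = 38 × $150 = $5,700, leaving $3,975.
At $246,550 — income exceeds $59,700 by $186,850, which is 38 full-or-partial $5,000 increments; reduction = 38 × $150 = $5,700, leaving $3,975.
Lost: $3,975 − $3,975 = $0.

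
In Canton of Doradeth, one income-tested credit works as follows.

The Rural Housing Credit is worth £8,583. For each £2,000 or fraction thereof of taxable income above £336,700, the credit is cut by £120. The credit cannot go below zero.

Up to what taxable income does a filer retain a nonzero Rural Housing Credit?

After 71 increments the reduction is 71 × £120 = £8,520, leaving £63; one more increment wipes it out. Increment 71 ends at excess 71 × £2,000 = £142,000, so the highest qualifying income is £336,700 + £142,000 = £478,700.

£478,700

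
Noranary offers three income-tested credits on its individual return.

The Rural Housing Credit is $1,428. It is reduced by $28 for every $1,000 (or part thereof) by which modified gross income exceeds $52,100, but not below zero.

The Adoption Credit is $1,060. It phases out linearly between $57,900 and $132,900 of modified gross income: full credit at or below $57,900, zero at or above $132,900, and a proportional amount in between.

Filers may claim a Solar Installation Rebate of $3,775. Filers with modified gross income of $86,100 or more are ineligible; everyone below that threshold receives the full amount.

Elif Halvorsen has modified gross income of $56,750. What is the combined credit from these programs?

Rural Housing Credit: income exceeds $52,100 by $4,650, which is 5 full-or-partial $1,000 increments; reduction = 5 × $28 = $140, leaving $1,288.
Adoption Credit: $56,750 is at or below the $57,900 threshold, so the full $1,060 applies.
Solar Installation Rebate: $56,750 is below the $86,100 cutoff, so the full $3,775 applies.
Total: $1,288 + $1,060 + $3,775 = $6,123.

$6,123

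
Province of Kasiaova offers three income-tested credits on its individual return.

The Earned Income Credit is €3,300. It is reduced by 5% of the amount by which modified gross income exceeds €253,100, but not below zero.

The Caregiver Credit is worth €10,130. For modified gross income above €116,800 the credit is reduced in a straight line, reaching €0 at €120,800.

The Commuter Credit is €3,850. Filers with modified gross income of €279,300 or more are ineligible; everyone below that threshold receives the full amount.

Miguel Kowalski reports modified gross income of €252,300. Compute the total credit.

€7,150

Earned Income Credit: €252,300 is at or below the €253,100 threshold, so the full €3,300 applies.
Caregiver Credit: €252,300 is at or above €120,800, so the credit is €0.
Commuter Credit: €252,300 is below the €279,300 cutoff, so the full €3,850 applies.
Total: €3,300 + €0 + €3,850 = €7,150.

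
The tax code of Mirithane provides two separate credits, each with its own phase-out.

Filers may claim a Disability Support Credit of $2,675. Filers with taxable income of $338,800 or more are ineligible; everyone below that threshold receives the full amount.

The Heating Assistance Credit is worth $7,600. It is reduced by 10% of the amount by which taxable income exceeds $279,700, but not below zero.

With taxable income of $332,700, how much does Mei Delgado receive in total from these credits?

$4,975

Disability Support Credit: $332,700 is below the $338,800 cutoff, so the full $2,675 applies.
Heating Assistance Credit: 10% of the $53,000 excess over $279,700 is $5,300; credit = $7,600 − $5,300 = $2,300.
Total: $2,675 + $2,300 = $4,975.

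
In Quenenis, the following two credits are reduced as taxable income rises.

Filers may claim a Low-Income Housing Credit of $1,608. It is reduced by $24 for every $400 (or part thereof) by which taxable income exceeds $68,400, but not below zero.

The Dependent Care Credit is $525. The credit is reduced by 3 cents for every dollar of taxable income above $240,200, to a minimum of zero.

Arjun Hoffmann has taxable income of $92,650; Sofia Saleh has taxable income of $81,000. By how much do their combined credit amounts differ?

$696

Arjun ($92,650): Low-Income Housing Credit: income exceeds $68,400 by $24,250, which is 61 full-or-partial $400 increments; reduction = 61 × $24 = $1,464, leaving $144. Dependent Care Credit: $92,650 is at or below the $240,200 threshold, so the full $525 applies. total $144 + $525 = $669
Sofia ($81,000): Low-Income Housing Credit: income exceeds $68,400 by $12,600, which is 32 full-or-partial $400 increments; reduction = 32 × $24 = $768, leaving $840. Dependent Care Credit: $81,000 is at or below the $240,200 threshold, so the full $525 applies. total $840 + $525 = $1,365
Difference: |$669 − $1,365| = $696.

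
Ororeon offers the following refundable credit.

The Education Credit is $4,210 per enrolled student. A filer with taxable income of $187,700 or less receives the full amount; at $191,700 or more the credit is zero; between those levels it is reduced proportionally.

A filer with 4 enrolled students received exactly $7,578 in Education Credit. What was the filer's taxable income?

$189,900

Full credit = 4 × $4,210 = $16,840.
$7,578 is 7,578/16,840 of the full $16,840, so 9,262/16,840 of the $4,000 range has been used: income = $187,700 + $4,000 × 9,262/16,840 = $189,900.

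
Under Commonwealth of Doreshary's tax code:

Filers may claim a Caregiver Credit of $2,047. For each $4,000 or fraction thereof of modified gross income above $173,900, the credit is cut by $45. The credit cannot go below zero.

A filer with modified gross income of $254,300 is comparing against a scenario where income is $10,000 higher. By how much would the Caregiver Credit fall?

At $254,300 — income exceeds $173,900 by $80,400, which is 21 full-or-partial $4,000 increments; reduction = 21 × $45 = $945, leaving $1,102.
At $264,300 — income exceeds $173,900 by $90,400, which is 23 full-or-partial $4,000 increments; reduction = 23 × $45 = $1,035, leaving $1,012.
Lost: $1,102 − $1,012 = $90.

$90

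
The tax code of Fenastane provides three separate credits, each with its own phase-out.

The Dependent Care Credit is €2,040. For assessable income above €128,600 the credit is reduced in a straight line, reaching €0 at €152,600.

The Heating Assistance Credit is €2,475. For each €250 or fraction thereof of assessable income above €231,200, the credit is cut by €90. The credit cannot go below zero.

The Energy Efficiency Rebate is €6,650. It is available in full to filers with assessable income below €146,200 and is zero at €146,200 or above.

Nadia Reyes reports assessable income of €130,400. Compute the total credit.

€11,012

Dependent Care Credit: €130,400 is €1,800 into a €24,000 phase-out range, leaving 22,200/24,000 of the credit: €2,040 × 22,200/24,000 = €1,887.
Heating Assistance Credit: €130,400 is at or below the €231,200 threshold, so the full €2,475 applies.
Energy Efficiency Rebate: €130,400 is below the €146,200 cutoff, so the full €6,650 applies.
Total: €1,887 + €2,475 + €6,650 = €11,012.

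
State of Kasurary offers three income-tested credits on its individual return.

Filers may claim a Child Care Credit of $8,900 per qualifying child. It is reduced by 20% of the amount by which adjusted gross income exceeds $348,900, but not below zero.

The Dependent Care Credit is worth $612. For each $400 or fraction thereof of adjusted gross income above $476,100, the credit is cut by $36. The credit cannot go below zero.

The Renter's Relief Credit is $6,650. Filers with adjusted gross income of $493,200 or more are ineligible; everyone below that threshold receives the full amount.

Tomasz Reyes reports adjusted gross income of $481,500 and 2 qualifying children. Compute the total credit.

Child Care Credit: base = 2 × $8,900 = $17,800. 20% of the $132,600 excess over $348,900 is $26,520 ≥ base, so the credit is $0.
Dependent Care Credit: income exceeds $476,100 by $5,400, which is 14 full-or-partial $400 increments; reduction = 14 × $36 = $504, leaving $108.
Renter's Relief Credit: $481,500 is below the $493,200 cutoff, so the full $6,650 applies.
Total: $0 + $108 + $6,650 = $6,758.

$6,758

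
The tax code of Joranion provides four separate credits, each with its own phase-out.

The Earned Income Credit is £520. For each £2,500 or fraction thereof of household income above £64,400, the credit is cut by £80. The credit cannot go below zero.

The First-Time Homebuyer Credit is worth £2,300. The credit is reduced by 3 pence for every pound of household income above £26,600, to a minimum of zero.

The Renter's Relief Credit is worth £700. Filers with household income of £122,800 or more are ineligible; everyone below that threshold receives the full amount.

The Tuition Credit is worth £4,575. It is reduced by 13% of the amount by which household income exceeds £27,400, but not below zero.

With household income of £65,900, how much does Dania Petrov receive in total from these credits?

£2,261

Earned Income Credit: income exceeds £64,400 by £1,500, which is 1 full-or-partial £2,500 increment; reduction = 1 × £80 = £80, leaving £440.
First-Time Homebuyer Credit: 3% of the £39,300 excess over £26,600 is £1,179; credit = £2,300 − £1,179 = £1,121.
Renter's Relief Credit: £65,900 is below the £122,800 cutoff, so the full £700 applies.
Tuition Credit: 13% of the £38,500 excess over £27,400 is £5,005 ≥ base, so the credit is £0.
Total: £440 + £1,121 + £700 + £0 = £2,261.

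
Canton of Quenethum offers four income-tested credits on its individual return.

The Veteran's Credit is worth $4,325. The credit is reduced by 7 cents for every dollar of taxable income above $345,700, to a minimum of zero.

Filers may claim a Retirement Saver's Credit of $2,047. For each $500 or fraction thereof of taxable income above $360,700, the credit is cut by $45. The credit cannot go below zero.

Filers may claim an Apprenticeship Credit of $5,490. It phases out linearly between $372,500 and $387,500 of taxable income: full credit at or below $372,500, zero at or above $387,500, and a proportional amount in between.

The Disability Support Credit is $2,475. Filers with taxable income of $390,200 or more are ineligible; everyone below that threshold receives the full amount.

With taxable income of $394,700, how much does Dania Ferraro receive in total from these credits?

$895

Veteran's Credit: 7% of the $49,000 excess over $345,700 is $3,430; credit = $4,325 − $3,430 = $895.
Retirement Saver's Credit: income exceeds $360,700 by $34,000 → 68 increments × $45 = $3,060 ≥ base, so the credit is $0.
Apprenticeship Credit: $394,700 is at or above $387,500, so the credit is $0.
Disability Support Credit: $394,700 meets or exceeds the $390,200 cutoff, so the credit is $0.
Total: $895 + $0 + $0 + $0 = $895.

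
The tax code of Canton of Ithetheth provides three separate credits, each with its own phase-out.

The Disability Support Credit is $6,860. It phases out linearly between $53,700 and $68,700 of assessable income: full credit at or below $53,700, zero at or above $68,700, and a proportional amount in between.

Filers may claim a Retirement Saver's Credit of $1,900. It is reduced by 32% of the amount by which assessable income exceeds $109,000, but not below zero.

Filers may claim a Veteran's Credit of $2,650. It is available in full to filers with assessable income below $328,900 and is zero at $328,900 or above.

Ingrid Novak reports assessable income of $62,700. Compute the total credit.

Disability Support Credit: $62,700 is $9,000 into a $15,000 phase-out range, leaving 6,000/15,000 of the credit: $6,860 × 6,000/15,000 = $2,744.
Retirement Saver's Credit: $62,700 is at or below the $109,000 threshold, so the full $1,900 applies.
Veteran's Credit: $62,700 is below the $328,900 cutoff, so the full $2,650 applies.
Total: $2,744 + $1,900 + $2,650 = $7,294.

$7,294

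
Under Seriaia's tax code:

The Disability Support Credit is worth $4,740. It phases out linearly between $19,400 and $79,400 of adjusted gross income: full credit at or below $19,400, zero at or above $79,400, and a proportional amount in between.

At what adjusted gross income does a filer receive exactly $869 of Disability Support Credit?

$68,400

$869 is 869/4,740 of the full $4,740, so 3,871/4,740 of the $60,000 range has been used: income = $19,400 + $60,000 × 3,871/4,740 = $68,400.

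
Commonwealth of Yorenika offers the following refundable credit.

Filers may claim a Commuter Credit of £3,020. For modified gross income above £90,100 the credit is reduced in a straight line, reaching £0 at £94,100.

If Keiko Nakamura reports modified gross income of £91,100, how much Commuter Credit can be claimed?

Commuter Credit: £91,100 is £1,000 into a £4,000 phase-out range, leaving 3,000/4,000 of the credit: £3,020 × 3,000/4,000 = £2,265.

£2,265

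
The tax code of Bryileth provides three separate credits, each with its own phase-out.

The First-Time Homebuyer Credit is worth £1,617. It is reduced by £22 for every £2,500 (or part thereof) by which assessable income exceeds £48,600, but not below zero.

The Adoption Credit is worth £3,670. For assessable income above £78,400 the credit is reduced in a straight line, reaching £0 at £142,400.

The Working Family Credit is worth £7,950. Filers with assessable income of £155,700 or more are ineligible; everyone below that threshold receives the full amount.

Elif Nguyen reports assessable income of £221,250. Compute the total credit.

First-Time Homebuyer Credit: income exceeds £48,600 by £172,650, which is 70 full-or-partial £2,500 increments; reduction = 70 × £22 = £1,540, leaving £77.
Adoption Credit: £221,250 is at or above £142,400, so the credit is £0.
Working Family Credit: £221,250 meets or exceeds the £155,700 cutoff, so the credit is £0.
Total: £77 + £0 + £0 = £77.

£77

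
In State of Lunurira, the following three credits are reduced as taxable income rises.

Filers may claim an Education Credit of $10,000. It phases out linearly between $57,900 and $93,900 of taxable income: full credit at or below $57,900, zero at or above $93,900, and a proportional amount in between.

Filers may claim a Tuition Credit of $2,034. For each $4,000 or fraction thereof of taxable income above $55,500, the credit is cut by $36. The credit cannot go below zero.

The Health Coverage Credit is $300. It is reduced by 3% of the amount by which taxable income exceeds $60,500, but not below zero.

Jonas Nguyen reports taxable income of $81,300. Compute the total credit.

Education Credit: $81,300 is $23,400 into a $36,000 phase-out range, leaving 12,600/36,000 of the credit: $10,000 × 12,600/36,000 = $3,500.
Tuition Credit: income exceeds $55,500 by $25,800, which is 7 full-or-partial $4,000 increments; reduction = 7 × $36 = $252, leaving $1,782.
Health Coverage Credit: 3% of the $20,800 excess over $60,500 is $624 ≥ base, so the credit is $0.
Total: $3,500 + $1,782 + $0 = $5,282.

$5,282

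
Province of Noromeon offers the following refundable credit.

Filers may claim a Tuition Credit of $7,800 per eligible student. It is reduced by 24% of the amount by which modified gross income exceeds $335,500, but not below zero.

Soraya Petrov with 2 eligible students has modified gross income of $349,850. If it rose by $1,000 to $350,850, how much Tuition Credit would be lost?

At $349,850 — base = 2 × $7,800 = $15,600. 24% of the $14,350 excess over $335,500 is $3,444; credit = $15,600 − $3,444 = $12,156.
At $350,850 — base = 2 × $7,800 = $15,600. 24% of the $15,350 excess over $335,500 is $3,684; credit = $15,600 − $3,684 = $11,916.
Lost: $12,156 − $11,916 = $240.

$240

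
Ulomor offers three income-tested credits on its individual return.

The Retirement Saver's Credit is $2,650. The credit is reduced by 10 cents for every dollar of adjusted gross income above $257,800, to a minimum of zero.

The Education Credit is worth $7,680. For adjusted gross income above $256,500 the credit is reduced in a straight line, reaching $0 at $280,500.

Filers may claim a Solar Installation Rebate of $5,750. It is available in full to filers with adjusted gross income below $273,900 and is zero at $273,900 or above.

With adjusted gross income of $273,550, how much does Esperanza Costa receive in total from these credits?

Retirement Saver's Credit: 10% of the $15,750 excess over $257,800 is $1,575; credit = $2,650 − $1,575 = $1,075.
Education Credit: $273,550 is $17,050 into a $24,000 phase-out range, leaving 6,950/24,000 of the credit: $7,680 × 6,950/24,000 = $2,224.
Solar Installation Rebate: $273,550 is below the $273,900 cutoff, so the full $5,750 applies.
Total: $1,075 + $2,224 + $5,750 = $9,049.

$9,049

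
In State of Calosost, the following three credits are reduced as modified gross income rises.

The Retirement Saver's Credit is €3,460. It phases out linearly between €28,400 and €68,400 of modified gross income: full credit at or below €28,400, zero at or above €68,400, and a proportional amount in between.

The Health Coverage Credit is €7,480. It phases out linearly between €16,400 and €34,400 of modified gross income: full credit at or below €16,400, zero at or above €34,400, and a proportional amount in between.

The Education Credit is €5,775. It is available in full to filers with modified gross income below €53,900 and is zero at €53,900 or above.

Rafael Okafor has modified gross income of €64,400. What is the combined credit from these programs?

€346

Retirement Saver's Credit: €64,400 is €36,000 into a €40,000 phase-out range, leaving 4,000/40,000 of the credit: €3,460 × 4,000/40,000 = €346.
Health Coverage Credit: €64,400 is at or above €34,400, so the credit is €0.
Education Credit: €64,400 meets or exceeds the €53,900 cutoff, so the credit is €0.
Total: €346 + €0 + €0 = €346.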